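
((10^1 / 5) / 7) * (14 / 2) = 2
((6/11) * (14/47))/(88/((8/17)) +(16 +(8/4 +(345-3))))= 84/282799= 0.00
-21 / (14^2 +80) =-7 / 92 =-0.08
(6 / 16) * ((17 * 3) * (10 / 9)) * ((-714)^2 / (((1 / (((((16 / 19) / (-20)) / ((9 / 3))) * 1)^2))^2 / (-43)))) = -2650032896 / 146611125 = -18.08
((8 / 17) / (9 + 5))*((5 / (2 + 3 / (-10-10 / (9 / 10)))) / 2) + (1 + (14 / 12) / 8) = 2401585 / 2016336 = 1.19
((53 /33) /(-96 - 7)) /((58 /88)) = -212 /8961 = -0.02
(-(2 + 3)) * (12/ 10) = -6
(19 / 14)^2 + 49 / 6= 5885 / 588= 10.01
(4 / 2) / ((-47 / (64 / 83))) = -128 / 3901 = -0.03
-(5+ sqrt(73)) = -sqrt(73)- 5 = -13.54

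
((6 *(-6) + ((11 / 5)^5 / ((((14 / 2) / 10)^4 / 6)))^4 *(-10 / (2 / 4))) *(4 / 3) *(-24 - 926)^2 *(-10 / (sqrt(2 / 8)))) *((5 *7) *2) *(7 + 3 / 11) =35204205177348501129578120745200640000 / 52223176609373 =674110758153881834017002.10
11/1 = 11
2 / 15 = 0.13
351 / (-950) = -351 / 950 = -0.37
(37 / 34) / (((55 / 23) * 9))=851 / 16830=0.05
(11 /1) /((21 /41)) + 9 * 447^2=37764352 /21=1798302.48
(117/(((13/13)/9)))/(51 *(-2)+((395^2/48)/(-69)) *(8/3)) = -1307826/282709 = -4.63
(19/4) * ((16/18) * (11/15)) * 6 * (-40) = -6688/9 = -743.11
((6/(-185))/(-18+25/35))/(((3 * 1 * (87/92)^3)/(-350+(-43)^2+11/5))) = 3030653696/2729738825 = 1.11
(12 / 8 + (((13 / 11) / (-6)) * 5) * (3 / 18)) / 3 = 529 / 1188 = 0.45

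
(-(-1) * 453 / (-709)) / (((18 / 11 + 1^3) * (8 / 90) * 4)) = -224235 / 328976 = -0.68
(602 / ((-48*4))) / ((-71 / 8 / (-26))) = -3913 / 426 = -9.19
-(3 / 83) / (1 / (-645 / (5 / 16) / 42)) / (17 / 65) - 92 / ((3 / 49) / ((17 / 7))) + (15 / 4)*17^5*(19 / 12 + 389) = 985950502230149 / 474096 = 2079643157.15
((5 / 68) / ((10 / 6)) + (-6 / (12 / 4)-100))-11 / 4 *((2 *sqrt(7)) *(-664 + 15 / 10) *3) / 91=-6933 / 68 + 43725 *sqrt(7) / 364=215.86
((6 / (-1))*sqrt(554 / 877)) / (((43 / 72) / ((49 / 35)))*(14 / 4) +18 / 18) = -864*sqrt(485858) / 314843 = -1.91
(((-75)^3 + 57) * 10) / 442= -2109090 / 221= -9543.39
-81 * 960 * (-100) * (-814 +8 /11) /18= -3864672000 /11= -351333818.18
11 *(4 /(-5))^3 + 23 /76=-5.33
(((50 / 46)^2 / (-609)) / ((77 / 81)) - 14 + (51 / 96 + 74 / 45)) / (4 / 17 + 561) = -2393891389741 / 113605360212960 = -0.02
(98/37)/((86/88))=2.71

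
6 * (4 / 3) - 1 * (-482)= 490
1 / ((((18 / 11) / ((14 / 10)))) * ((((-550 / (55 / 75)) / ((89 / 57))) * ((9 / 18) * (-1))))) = 6853 / 1923750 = 0.00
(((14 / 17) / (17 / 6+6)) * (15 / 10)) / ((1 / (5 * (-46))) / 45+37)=186300 / 49291007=0.00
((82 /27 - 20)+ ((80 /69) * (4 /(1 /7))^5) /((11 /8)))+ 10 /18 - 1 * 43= 14511976.85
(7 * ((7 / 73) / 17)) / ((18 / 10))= 245 / 11169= 0.02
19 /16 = 1.19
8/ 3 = 2.67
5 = 5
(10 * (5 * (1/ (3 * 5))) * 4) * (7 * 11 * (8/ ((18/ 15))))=61600/ 9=6844.44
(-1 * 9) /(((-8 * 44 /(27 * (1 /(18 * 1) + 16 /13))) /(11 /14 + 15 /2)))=33669 /4576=7.36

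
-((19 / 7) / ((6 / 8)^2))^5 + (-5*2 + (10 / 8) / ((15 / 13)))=-2625.08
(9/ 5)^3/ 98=729/ 12250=0.06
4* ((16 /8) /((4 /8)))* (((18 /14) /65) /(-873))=-16 /44135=-0.00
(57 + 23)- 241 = -161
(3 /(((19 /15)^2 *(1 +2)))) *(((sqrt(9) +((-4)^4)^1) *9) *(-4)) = -2097900 /361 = -5811.36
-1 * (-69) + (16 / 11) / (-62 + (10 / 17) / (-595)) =23791871 / 344927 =68.98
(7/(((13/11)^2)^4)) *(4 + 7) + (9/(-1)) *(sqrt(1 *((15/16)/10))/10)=16505633837/815730721 - 9 *sqrt(6)/80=19.96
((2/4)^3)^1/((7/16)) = 0.29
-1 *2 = -2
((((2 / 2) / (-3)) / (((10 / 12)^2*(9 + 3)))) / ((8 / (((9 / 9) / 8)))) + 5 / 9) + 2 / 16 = 9791 / 14400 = 0.68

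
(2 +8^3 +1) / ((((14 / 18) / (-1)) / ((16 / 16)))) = -4635 / 7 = -662.14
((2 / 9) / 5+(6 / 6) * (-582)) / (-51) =26188 / 2295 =11.41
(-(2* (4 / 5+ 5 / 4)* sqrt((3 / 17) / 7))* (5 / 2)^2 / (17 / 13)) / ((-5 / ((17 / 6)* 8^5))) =1091584* sqrt(357) / 357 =57772.75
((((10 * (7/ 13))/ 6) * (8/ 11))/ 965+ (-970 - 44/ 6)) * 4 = -107893616/ 27599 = -3909.33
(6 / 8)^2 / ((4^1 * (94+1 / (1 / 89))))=3 / 3904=0.00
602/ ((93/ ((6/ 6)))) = 602/ 93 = 6.47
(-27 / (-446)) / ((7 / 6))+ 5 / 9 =8534 / 14049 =0.61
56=56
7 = 7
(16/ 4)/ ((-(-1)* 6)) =2/ 3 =0.67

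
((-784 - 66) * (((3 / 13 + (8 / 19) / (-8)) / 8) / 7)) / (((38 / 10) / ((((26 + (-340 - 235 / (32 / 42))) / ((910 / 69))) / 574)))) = 3212524425 / 54910052288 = 0.06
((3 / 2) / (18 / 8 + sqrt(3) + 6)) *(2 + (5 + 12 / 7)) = 4026 / 2429 - 488 *sqrt(3) / 2429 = 1.31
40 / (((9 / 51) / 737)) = 501160 / 3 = 167053.33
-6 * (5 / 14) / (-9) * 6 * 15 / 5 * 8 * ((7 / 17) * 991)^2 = 1649896080 / 289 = 5708982.98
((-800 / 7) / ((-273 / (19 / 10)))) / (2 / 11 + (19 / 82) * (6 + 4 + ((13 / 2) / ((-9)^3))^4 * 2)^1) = 1032592511191760640 / 3244094112765186317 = 0.32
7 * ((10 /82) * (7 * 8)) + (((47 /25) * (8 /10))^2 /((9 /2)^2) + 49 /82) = 5034858457 /103781250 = 48.51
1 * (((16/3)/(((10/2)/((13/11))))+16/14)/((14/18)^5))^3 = 163129408996720890880512/270927312352350952375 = 602.12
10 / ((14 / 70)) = 50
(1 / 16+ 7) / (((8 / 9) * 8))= 1017 / 1024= 0.99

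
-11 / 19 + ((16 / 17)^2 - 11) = -10.69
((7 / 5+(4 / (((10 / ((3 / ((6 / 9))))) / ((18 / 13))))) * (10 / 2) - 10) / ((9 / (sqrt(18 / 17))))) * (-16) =-7.06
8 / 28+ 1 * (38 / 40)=173 / 140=1.24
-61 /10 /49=-61 /490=-0.12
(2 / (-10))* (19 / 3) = -19 / 15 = -1.27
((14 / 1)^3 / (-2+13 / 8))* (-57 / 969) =21952 / 51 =430.43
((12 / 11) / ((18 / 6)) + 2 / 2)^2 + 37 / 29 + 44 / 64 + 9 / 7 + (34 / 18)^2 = 276204065 / 31833648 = 8.68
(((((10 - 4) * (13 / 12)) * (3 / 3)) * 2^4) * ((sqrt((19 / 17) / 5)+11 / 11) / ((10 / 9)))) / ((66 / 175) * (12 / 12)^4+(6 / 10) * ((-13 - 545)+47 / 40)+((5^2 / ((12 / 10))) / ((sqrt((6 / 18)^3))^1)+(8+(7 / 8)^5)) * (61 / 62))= -153969839282817073152 / 477824752055591591809 - 153969839282817073152 * sqrt(1615) / 40615103924725285303765 - 29101364273479680000 * sqrt(3) / 477824752055591591809 - 5820272854695936000 * sqrt(4845) / 8123020784945057060753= -0.63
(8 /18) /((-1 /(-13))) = 52 /9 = 5.78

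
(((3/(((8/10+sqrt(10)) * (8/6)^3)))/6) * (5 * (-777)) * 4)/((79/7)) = 407925/16432 - 2039625 * sqrt(10)/65728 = -73.30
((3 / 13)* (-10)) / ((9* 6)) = -5 / 117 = -0.04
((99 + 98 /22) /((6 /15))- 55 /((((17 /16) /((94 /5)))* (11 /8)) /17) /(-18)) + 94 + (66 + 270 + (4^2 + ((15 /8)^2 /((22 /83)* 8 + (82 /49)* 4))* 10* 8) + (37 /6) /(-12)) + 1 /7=139577805847 /99370656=1404.62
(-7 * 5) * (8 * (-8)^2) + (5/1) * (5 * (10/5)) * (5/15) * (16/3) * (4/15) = -17896.30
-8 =-8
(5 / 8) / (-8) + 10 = 635 / 64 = 9.92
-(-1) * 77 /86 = 77 /86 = 0.90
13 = 13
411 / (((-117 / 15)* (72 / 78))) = -685 / 12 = -57.08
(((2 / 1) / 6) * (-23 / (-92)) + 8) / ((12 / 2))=97 / 72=1.35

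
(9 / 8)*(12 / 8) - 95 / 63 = 181 / 1008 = 0.18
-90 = -90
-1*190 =-190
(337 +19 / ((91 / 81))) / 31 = 11.42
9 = 9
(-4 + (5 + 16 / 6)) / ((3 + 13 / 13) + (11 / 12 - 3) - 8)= -44 / 73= -0.60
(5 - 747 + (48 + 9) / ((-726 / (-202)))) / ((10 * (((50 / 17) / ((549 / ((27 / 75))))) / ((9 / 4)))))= -820025379 / 9680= -84713.37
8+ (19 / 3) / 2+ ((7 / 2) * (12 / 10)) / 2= 199 / 15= 13.27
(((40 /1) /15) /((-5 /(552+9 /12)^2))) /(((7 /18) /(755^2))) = -1671947509815 /7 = -238849644259.29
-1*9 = -9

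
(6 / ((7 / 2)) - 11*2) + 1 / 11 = -1555 / 77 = -20.19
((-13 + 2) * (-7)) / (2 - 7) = -77 / 5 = -15.40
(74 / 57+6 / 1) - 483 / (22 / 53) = -1449991 / 1254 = -1156.29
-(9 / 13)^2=-81 / 169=-0.48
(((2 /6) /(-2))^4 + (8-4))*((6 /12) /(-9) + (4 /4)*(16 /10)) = 144143 /23328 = 6.18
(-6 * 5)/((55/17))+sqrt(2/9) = -8.80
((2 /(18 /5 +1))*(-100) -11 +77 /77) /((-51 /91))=37310 /391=95.42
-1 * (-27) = 27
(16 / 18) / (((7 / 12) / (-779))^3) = -2116944482.52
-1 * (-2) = 2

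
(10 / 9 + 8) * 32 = 291.56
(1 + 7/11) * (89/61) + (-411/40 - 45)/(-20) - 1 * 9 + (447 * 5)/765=-25383769/27376800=-0.93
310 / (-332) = -155 / 166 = -0.93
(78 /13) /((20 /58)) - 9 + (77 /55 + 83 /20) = 13.95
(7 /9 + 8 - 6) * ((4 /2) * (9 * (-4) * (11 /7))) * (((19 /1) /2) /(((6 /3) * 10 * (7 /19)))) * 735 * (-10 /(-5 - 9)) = -1489125 /7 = -212732.14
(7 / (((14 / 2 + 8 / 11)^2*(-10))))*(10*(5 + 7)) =-10164 / 7225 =-1.41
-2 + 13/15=-17/15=-1.13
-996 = -996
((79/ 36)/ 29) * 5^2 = 1975/ 1044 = 1.89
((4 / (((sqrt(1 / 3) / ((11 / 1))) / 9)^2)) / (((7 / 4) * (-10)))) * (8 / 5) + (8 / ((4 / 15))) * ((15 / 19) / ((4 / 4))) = -35675298 / 3325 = -10729.41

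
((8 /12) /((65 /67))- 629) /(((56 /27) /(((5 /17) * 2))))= -157527 /884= -178.20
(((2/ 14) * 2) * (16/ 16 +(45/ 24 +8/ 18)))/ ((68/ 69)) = 5497/ 5712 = 0.96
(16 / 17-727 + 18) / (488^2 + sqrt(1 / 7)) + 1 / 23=12037* sqrt(7) / 6748795203567 + 6287282371759 / 155222289682041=0.04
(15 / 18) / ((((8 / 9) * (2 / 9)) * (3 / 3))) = 135 / 32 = 4.22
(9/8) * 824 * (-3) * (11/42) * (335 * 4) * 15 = -102479850/7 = -14639978.57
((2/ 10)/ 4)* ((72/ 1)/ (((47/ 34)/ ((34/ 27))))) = 2312/ 705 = 3.28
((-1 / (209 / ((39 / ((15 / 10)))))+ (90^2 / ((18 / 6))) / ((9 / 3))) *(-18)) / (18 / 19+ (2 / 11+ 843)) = -3385332 / 176423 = -19.19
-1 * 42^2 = -1764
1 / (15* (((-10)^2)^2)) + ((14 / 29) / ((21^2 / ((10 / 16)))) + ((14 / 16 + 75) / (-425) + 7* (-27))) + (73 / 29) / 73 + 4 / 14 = -41898067771 / 221850000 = -188.86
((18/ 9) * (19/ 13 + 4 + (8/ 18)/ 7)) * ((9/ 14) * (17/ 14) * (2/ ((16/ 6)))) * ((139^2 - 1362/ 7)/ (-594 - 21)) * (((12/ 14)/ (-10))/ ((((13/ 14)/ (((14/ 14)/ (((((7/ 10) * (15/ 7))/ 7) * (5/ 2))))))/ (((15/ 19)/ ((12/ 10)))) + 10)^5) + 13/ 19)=-3484828938909250054978405666925/ 25314655623365954097966238616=-137.66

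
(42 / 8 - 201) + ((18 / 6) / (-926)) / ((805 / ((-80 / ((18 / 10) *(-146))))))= -12782410091 / 65299668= -195.75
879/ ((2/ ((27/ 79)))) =23733/ 158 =150.21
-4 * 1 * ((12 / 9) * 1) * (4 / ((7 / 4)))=-256 / 21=-12.19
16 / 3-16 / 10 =56 / 15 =3.73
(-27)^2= 729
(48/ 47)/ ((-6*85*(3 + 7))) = -0.00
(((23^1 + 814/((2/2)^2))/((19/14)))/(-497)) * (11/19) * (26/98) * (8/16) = -119691/1255919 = -0.10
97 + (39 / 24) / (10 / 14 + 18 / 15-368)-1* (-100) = 20192833 / 102504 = 197.00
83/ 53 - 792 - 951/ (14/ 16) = -696475/ 371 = -1877.29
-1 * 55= -55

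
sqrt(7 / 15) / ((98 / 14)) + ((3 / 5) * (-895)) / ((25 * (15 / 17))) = -3043 / 125 + sqrt(105) / 105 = -24.25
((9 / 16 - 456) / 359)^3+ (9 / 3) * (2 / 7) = -1571507497617 / 1326604095488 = -1.18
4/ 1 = 4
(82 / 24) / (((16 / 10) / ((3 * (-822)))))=-84255 / 16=-5265.94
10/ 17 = 0.59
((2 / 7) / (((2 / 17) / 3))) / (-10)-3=-261 / 70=-3.73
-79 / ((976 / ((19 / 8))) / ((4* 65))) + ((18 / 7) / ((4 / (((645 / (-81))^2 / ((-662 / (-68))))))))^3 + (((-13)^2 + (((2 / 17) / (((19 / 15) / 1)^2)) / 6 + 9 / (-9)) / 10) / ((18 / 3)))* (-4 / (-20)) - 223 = -383959261777707636886219201 / 1979744309373796282144800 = -193.94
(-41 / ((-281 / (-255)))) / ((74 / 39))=-407745 / 20794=-19.61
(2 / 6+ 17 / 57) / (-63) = -0.01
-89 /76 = -1.17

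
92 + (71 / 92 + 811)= 83147 / 92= 903.77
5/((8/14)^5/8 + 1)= 4.96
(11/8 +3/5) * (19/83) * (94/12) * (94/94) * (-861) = -20246989/6640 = -3049.25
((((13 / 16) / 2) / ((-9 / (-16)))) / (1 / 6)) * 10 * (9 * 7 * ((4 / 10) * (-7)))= -7644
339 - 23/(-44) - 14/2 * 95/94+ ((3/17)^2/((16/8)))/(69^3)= 7252324084901/21814895652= 332.45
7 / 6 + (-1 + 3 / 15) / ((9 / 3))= 9 / 10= 0.90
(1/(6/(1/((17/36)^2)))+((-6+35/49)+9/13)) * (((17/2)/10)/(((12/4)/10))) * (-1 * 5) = 252865/4641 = 54.49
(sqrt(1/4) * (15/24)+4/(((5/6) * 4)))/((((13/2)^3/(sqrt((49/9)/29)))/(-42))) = -5929 * sqrt(29)/318565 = -0.10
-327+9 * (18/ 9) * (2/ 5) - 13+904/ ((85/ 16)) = -13824/ 85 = -162.64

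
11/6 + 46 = 287/6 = 47.83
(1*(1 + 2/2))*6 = 12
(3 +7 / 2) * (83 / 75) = 1079 / 150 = 7.19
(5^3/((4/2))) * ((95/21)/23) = 12.29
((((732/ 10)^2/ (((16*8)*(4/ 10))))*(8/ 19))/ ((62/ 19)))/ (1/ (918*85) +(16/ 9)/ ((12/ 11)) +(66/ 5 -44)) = -29034963/ 62720936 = -0.46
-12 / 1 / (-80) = 3 / 20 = 0.15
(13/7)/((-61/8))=-104/427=-0.24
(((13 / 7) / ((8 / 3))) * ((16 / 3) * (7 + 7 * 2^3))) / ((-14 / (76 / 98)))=-4446 / 343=-12.96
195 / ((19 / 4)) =780 / 19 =41.05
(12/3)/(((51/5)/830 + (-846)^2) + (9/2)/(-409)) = 848675/151852569348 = 0.00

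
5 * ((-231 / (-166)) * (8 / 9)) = 6.18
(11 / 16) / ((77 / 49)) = 7 / 16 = 0.44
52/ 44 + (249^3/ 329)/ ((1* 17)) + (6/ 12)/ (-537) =182465501629/ 66075702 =2761.46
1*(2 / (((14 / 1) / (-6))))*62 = -372 / 7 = -53.14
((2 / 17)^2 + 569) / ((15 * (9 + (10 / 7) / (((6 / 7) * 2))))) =65778 / 17051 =3.86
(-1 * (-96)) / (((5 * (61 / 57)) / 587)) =3212064 / 305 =10531.36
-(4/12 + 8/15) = -0.87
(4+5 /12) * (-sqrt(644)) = -53 * sqrt(161) /6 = -112.08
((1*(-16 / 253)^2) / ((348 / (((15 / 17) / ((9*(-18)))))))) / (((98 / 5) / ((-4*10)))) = 16000 / 125247498453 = 0.00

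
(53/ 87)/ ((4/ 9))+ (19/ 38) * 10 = 739/ 116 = 6.37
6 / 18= 1 / 3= 0.33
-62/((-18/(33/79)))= 341/237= 1.44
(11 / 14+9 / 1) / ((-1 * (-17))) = 137 / 238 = 0.58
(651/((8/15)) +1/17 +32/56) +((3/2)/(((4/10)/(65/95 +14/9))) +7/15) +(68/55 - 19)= 1206101641/994840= 1212.36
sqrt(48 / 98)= 2 * sqrt(6) / 7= 0.70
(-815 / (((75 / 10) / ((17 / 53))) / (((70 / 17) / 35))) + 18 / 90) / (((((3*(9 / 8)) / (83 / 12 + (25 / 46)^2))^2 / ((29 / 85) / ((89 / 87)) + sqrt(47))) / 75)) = -129993394318480*sqrt(47) / 97309950453 - 21864888924368336 / 49076651678463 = -9603.79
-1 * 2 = -2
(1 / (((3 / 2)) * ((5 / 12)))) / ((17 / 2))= 16 / 85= 0.19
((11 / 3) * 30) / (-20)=-11 / 2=-5.50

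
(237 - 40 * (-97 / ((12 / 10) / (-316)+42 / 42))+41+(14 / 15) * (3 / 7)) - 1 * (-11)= 4184.19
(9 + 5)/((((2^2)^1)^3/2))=7/16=0.44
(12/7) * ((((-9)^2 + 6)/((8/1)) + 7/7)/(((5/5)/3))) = 855/14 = 61.07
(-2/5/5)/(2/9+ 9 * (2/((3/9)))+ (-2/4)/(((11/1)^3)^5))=-150380934098963436/101924855333741884175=-0.00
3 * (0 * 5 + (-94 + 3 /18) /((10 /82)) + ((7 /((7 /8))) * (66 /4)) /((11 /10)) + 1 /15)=-19481 /10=-1948.10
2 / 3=0.67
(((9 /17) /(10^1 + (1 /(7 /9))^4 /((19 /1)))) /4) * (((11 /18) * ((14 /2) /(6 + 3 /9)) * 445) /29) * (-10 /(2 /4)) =-1234053975 /456272486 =-2.70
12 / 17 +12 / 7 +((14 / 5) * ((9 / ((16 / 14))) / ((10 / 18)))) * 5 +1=480451 / 2380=201.87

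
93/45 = 31/15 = 2.07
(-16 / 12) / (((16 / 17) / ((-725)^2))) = -8935625 / 12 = -744635.42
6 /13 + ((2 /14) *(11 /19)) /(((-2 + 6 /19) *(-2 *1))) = 2831 /5824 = 0.49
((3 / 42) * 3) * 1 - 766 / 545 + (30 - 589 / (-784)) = 12630421 / 427280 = 29.56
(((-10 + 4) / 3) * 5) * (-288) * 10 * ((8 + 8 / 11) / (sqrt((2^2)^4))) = 172800 / 11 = 15709.09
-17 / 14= -1.21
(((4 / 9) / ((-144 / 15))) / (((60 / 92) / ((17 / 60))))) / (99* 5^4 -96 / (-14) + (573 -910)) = -161 / 492648480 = -0.00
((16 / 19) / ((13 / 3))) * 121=5808 / 247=23.51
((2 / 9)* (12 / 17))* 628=5024 / 51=98.51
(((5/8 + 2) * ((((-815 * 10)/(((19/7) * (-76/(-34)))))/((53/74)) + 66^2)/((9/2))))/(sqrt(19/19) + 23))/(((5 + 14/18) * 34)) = 166106143/541234304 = 0.31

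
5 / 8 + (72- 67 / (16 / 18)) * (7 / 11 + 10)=-388 / 11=-35.27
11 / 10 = 1.10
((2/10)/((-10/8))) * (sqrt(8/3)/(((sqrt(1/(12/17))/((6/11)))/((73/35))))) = -7008 * sqrt(34)/163625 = -0.25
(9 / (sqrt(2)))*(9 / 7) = 81*sqrt(2) / 14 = 8.18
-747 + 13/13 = -746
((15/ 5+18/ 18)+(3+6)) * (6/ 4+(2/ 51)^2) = 101543/ 5202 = 19.52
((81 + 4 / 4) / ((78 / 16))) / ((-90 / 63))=-2296 / 195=-11.77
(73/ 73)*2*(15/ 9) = 10/ 3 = 3.33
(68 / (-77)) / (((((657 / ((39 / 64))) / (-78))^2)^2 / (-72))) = 124806800313 / 71652624203776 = 0.00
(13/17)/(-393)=-13/6681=-0.00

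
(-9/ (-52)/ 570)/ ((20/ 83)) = 249/ 197600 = 0.00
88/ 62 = 44/ 31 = 1.42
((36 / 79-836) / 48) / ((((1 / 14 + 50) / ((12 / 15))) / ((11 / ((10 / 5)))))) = -1270654 / 830685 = -1.53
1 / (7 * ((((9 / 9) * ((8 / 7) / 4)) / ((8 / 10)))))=2 / 5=0.40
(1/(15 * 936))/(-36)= -1/505440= -0.00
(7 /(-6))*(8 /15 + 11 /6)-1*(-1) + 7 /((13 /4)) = 919 /2340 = 0.39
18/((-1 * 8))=-9/4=-2.25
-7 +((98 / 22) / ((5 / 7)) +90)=4908 / 55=89.24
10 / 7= 1.43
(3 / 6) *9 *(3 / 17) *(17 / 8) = 27 / 16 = 1.69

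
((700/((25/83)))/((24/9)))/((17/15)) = 26145/34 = 768.97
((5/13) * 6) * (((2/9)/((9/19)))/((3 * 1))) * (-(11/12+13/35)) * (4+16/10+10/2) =-544787/110565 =-4.93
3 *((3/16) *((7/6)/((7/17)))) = 51/32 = 1.59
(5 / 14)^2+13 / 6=1349 / 588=2.29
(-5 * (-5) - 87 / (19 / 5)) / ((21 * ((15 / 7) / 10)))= 80 / 171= 0.47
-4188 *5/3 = -6980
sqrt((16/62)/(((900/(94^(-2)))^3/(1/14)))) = 0.00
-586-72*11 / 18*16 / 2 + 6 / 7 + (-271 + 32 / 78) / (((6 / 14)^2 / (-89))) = 319848871 / 2457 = 130178.62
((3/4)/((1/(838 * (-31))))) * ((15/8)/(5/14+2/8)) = -4091535/68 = -60169.63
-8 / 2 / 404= -1 / 101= -0.01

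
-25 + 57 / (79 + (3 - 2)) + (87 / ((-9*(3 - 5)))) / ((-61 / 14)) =-371809 / 14640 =-25.40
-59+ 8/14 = -409/7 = -58.43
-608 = -608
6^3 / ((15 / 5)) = 72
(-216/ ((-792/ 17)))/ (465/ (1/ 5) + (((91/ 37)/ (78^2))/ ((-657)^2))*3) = 127065379428/ 63719550566177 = 0.00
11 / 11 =1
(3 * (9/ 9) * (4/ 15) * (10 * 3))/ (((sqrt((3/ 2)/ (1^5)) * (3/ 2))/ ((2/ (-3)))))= -32 * sqrt(6)/ 9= -8.71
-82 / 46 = -41 / 23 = -1.78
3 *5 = 15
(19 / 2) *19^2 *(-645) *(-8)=17696220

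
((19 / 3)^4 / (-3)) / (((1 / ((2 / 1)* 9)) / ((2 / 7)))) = -521284 / 189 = -2758.12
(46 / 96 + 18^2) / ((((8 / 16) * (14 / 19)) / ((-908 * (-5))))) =47982125 / 12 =3998510.42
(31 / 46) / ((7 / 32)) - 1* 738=-734.92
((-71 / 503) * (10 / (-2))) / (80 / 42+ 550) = 1491 / 1165954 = 0.00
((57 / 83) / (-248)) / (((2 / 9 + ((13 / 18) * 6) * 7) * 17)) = -513 / 96230200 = -0.00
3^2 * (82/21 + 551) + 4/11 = 384577/77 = 4994.51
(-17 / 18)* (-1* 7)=119 / 18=6.61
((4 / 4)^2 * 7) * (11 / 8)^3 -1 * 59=-20891 / 512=-40.80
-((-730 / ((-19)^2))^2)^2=-283982410000 / 16983563041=-16.72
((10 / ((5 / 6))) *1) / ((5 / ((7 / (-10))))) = -42 / 25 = -1.68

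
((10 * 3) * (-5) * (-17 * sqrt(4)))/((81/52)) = 88400/27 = 3274.07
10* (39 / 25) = 78 / 5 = 15.60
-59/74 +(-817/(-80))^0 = 15/74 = 0.20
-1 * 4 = -4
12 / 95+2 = 202 / 95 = 2.13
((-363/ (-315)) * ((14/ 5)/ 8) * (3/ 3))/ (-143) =-11/ 3900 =-0.00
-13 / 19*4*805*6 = -251160 / 19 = -13218.95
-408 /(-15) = 136 /5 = 27.20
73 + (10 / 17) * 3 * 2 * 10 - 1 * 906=-13561 / 17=-797.71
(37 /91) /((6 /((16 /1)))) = 1.08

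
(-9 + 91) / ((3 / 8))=656 / 3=218.67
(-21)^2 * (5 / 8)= 2205 / 8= 275.62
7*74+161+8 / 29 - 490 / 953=18758937 / 27637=678.76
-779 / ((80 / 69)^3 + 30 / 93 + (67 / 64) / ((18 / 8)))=-126930621456 / 382326017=-332.00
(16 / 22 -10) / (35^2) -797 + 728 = -929877 / 13475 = -69.01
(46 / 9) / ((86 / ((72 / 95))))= 184 / 4085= 0.05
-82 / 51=-1.61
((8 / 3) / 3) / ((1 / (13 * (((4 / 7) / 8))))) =52 / 63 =0.83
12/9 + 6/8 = 25/12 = 2.08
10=10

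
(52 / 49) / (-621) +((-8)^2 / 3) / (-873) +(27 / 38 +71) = 2680070963 / 37387098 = 71.68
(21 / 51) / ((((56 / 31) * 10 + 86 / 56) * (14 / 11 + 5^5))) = 66836 / 9946020969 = 0.00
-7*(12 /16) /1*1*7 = -147 /4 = -36.75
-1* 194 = -194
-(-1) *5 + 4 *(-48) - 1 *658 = -845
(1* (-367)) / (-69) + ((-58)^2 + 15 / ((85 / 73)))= 3967322 / 1173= 3382.20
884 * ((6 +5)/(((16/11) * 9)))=26741/36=742.81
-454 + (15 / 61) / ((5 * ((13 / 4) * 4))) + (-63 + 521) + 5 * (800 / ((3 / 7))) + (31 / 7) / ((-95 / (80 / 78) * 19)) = 56133562547 / 6011733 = 9337.33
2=2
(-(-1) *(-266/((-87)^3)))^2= 70756/433626201009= 0.00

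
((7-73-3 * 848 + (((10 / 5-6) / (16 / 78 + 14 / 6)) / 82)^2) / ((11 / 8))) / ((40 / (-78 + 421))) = -1638815863202 / 100683495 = -16276.91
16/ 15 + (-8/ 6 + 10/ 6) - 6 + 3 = -1.60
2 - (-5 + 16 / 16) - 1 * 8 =-2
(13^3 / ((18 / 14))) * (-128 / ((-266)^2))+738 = 16714030 / 22743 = 734.91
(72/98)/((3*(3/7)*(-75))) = -4/525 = -0.01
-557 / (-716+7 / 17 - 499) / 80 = 9469 / 1651840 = 0.01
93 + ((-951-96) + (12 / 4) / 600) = -190799 / 200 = -954.00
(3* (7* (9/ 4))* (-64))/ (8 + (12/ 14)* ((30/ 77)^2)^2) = -93014946486/ 246678787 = -377.07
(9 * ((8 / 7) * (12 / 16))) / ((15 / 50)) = 180 / 7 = 25.71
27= 27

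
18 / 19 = 0.95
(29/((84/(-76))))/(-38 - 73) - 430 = -429.76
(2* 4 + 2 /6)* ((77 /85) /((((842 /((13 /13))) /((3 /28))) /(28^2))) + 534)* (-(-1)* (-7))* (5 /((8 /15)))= -2090421375 /7157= -292080.67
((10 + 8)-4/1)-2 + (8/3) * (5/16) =77/6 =12.83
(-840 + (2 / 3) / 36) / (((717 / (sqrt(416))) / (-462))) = 13970572* sqrt(26) / 6453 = 11039.24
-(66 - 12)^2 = -2916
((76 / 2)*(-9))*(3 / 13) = -1026 / 13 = -78.92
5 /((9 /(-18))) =-10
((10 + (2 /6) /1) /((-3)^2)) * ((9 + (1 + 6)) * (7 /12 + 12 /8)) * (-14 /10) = -4340 /81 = -53.58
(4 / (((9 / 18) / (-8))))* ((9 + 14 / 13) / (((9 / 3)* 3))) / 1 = -8384 / 117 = -71.66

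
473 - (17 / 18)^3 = 2753623 / 5832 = 472.16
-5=-5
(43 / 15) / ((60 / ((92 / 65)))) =989 / 14625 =0.07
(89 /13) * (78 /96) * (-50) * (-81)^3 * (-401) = -474164946225 /8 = -59270618278.12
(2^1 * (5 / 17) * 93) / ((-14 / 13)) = -6045 / 119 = -50.80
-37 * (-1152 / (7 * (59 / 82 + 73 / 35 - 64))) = -5825280 / 58543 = -99.50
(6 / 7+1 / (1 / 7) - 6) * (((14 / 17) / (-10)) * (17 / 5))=-13 / 25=-0.52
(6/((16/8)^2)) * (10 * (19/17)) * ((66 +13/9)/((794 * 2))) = 57665/80988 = 0.71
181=181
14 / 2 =7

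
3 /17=0.18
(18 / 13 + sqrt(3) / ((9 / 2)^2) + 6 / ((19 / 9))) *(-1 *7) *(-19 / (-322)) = -522 / 299 - 38 *sqrt(3) / 1863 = -1.78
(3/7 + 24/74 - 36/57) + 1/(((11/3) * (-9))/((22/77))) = 18295/162393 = 0.11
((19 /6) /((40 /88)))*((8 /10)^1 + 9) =10241 /150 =68.27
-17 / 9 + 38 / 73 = -899 / 657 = -1.37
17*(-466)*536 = -4246192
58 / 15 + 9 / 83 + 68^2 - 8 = 5751869 / 1245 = 4619.98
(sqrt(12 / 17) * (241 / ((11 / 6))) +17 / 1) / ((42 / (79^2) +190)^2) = 662151377 / 1406197532224 +28160908563 * sqrt(51) / 65739734631472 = 0.00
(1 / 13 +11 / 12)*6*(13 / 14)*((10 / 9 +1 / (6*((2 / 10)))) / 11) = 775 / 792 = 0.98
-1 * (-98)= 98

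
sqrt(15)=3.87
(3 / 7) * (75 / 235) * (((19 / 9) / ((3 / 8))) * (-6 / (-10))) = 152 / 329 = 0.46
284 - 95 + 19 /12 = 2287 /12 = 190.58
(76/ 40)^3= 6859/ 1000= 6.86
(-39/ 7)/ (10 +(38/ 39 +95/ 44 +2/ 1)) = -66924/ 181783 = -0.37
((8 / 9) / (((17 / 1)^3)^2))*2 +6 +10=3475809952 / 217238121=16.00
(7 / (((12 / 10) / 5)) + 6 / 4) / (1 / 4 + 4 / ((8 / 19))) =368 / 117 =3.15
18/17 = 1.06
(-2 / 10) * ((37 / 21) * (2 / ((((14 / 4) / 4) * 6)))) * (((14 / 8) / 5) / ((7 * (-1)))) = 74 / 11025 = 0.01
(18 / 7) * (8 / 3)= 48 / 7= 6.86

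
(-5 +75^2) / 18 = 2810 / 9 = 312.22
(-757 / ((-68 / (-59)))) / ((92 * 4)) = -44663 / 25024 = -1.78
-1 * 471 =-471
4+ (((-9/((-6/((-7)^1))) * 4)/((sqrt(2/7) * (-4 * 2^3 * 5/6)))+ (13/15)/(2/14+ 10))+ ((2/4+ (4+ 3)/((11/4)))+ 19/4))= 63 * sqrt(14)/80+ 556739/46860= 14.83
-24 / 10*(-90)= 216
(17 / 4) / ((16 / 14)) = 119 / 32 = 3.72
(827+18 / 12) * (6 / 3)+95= 1752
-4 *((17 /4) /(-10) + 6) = -223 /10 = -22.30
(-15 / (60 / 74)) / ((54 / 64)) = -592 / 27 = -21.93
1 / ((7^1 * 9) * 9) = 1 / 567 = 0.00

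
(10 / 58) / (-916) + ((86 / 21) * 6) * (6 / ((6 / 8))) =36552029 / 185948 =196.57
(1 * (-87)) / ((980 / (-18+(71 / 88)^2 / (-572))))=1387428411 / 868195328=1.60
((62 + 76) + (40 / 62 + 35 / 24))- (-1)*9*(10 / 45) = 105725 / 744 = 142.10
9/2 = 4.50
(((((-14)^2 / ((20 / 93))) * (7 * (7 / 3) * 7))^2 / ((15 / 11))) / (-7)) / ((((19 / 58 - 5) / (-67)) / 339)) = -187318069244675446 / 33875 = -5529684700949.83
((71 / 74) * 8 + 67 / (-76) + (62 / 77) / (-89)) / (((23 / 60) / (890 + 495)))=2716377391275 / 110806157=24514.68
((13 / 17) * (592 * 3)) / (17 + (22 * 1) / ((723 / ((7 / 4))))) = 33385248 / 419203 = 79.64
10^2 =100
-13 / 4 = -3.25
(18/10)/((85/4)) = 36/425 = 0.08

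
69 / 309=23 / 103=0.22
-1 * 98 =-98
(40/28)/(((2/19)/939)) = 89205/7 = 12743.57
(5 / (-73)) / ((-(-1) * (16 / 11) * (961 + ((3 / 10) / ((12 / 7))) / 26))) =-3575 / 72959631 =-0.00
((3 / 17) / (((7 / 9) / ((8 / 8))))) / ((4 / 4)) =27 / 119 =0.23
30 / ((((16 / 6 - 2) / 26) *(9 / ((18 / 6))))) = 390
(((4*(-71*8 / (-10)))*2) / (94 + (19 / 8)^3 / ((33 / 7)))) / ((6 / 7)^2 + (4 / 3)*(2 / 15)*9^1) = 2.01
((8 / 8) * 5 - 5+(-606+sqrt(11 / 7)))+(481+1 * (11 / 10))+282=sqrt(77) / 7+1581 / 10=159.35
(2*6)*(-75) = -900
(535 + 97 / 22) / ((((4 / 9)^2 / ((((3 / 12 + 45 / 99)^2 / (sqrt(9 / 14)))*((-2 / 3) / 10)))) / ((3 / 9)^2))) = -11404187*sqrt(14) / 3407360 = -12.52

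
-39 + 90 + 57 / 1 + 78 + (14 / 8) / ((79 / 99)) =59469 / 316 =188.19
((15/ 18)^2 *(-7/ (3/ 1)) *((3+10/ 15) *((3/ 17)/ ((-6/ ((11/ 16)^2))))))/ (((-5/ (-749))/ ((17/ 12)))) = 34892165/ 1990656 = 17.53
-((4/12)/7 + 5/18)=-41/126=-0.33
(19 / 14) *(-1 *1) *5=-95 / 14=-6.79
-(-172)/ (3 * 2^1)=86/ 3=28.67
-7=-7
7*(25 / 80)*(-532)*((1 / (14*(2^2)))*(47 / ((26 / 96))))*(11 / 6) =-343805 / 52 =-6611.63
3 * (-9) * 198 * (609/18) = -180873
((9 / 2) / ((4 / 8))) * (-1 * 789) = -7101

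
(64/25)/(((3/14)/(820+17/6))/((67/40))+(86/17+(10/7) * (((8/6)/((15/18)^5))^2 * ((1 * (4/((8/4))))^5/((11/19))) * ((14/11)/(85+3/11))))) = 1082474277500000/7624512277767893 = 0.14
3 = 3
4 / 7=0.57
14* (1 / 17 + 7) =1680 / 17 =98.82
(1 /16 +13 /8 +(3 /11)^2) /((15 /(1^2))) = 1137 /9680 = 0.12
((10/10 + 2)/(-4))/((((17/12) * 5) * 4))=-9/340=-0.03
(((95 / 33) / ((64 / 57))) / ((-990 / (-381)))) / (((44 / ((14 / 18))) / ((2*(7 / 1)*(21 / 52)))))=15725521 / 159464448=0.10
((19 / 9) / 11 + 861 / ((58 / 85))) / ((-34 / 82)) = -3043.65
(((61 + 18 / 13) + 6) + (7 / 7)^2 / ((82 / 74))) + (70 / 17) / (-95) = 11920928 / 172159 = 69.24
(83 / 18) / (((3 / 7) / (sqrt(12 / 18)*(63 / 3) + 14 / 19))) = 4067 / 513 + 4067*sqrt(6) / 54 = 192.41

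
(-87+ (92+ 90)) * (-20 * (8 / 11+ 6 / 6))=-36100 / 11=-3281.82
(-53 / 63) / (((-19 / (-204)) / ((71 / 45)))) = -255884 / 17955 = -14.25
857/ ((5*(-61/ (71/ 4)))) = -60847/ 1220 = -49.87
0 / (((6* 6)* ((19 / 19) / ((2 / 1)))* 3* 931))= 0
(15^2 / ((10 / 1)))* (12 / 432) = 0.62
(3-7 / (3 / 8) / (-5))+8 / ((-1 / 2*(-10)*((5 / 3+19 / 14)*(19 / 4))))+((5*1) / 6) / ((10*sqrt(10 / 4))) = sqrt(10) / 60+49549 / 7239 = 6.90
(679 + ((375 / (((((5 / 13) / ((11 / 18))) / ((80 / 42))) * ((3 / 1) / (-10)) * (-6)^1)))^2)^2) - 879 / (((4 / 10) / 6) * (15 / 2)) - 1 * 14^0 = 16334437427438908709320 / 103355177121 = 158041792220.20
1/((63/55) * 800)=11/10080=0.00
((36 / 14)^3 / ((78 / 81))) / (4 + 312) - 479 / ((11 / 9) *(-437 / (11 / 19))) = 1682025120 / 2924823083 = 0.58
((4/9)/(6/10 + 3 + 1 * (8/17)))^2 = 28900/2424249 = 0.01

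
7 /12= 0.58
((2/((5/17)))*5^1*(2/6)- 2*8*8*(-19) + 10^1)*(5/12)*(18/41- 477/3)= -19936400/123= -162084.55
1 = 1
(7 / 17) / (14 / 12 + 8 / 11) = 462 / 2125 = 0.22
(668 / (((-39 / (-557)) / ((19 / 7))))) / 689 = 7069444 / 188097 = 37.58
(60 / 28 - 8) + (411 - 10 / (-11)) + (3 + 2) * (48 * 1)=49746 / 77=646.05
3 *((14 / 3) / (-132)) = -7 / 66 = -0.11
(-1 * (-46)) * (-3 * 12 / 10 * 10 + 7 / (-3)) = -5290 / 3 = -1763.33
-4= -4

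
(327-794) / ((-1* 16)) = 467 / 16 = 29.19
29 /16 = 1.81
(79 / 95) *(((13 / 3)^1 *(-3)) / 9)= -1027 / 855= -1.20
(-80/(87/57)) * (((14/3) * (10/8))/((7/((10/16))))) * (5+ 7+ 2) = -33250/87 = -382.18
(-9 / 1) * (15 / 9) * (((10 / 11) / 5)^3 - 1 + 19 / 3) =-106600 / 1331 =-80.09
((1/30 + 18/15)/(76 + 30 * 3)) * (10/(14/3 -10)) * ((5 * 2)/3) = -185/3984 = -0.05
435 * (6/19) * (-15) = -39150/19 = -2060.53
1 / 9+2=19 / 9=2.11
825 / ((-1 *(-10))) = 165 / 2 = 82.50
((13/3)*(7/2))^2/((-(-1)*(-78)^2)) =49/1296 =0.04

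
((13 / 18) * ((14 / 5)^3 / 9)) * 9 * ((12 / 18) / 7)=5096 / 3375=1.51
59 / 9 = 6.56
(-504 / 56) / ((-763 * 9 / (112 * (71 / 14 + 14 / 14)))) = 680 / 763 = 0.89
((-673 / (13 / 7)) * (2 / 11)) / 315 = -1346 / 6435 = -0.21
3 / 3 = 1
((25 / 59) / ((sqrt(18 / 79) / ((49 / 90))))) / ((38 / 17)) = 4165*sqrt(158) / 242136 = 0.22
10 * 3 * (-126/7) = -540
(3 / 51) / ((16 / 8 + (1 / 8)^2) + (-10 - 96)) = -64 / 113135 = -0.00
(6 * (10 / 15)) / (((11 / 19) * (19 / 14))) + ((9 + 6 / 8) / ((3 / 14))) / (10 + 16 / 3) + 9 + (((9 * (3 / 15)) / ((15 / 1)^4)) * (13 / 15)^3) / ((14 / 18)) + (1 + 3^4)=7401050270239 / 74714062500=99.06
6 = 6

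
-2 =-2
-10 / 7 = -1.43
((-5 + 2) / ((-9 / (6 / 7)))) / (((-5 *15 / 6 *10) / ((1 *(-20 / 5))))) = 0.01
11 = 11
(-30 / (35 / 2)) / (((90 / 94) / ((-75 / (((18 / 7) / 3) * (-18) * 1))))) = -235 / 27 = -8.70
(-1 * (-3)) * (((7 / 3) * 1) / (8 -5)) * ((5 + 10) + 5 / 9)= 980 / 27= 36.30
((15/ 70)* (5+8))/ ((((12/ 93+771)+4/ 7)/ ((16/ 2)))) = 4836/ 167459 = 0.03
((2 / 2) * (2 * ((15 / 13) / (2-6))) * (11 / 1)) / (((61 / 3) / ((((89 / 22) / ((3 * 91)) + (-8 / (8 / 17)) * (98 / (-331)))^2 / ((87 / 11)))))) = -503551785285125 / 500750278057848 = -1.01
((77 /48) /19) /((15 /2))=77 /6840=0.01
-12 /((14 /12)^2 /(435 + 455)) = -384480 /49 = -7846.53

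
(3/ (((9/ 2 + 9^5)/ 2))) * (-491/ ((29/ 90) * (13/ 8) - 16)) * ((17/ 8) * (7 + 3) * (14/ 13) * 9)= 1262066400/ 1900984657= 0.66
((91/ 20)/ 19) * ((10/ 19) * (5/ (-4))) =-455/ 2888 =-0.16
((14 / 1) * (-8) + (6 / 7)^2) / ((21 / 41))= -223532 / 1029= -217.23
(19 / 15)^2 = 361 / 225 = 1.60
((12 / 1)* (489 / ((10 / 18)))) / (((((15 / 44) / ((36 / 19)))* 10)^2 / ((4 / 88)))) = 167308416 / 1128125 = 148.31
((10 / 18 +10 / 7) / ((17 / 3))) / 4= 125 / 1428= 0.09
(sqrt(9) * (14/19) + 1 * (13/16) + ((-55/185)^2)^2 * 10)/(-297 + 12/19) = -1766862599/168854409456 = -0.01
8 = 8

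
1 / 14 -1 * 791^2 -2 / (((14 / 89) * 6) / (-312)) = -8750277 / 14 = -625019.79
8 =8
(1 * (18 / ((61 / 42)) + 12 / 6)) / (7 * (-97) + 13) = -439 / 20313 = -0.02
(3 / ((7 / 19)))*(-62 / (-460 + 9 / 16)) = 1.10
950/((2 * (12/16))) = 633.33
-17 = -17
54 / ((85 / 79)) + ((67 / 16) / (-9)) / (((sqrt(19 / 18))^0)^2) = 608609 / 12240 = 49.72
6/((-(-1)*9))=2/3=0.67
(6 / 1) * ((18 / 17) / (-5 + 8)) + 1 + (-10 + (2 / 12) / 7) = -4897 / 714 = -6.86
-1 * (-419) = 419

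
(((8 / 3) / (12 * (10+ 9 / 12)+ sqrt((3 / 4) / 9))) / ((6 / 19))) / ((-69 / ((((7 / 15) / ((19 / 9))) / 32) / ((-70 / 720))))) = 1548 / 22964465-2 * sqrt(3) / 22964465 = 0.00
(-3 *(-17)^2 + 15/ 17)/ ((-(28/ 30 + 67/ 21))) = 1546020/ 7361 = 210.03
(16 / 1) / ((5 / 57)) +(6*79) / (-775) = 140886 / 775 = 181.79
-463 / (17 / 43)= -19909 / 17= -1171.12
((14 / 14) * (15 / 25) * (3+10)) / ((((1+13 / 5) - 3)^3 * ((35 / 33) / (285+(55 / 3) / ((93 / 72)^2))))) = 9684675 / 961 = 10077.71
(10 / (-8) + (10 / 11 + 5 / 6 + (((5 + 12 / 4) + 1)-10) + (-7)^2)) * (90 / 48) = 32005 / 352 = 90.92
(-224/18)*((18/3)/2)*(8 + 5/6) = -2968/9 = -329.78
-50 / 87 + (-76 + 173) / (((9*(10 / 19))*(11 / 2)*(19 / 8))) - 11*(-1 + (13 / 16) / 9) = 842153 / 76560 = 11.00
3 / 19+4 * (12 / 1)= 915 / 19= 48.16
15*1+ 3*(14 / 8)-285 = -1059 / 4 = -264.75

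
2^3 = 8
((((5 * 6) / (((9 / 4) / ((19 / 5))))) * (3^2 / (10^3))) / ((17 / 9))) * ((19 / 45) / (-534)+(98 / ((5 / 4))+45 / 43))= 1559718911 / 81323750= 19.18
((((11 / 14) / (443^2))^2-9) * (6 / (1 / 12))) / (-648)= 67938113881643 / 67938113881764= 1.00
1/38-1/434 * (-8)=369/8246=0.04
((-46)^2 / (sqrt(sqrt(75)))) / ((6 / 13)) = 13754*3^(3 / 4)*sqrt(5) / 45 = 1557.91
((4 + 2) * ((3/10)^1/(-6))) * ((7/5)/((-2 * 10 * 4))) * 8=21/500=0.04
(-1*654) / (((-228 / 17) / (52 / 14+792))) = 5160605 / 133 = 38801.54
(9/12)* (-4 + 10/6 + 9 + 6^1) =19/2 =9.50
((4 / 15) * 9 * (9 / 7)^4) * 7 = 78732 / 1715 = 45.91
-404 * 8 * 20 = -64640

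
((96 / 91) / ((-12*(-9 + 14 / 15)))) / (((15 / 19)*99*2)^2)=722 / 1618782165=0.00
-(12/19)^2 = -144/361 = -0.40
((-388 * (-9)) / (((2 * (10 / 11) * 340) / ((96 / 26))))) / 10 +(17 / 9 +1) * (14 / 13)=1292062 / 248625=5.20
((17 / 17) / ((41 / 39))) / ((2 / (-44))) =-858 / 41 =-20.93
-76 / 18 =-38 / 9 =-4.22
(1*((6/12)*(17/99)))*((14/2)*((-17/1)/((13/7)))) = -14161/2574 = -5.50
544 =544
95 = 95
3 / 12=1 / 4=0.25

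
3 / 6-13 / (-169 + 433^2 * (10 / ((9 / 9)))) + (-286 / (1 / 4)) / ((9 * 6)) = -698021353 / 33744978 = -20.69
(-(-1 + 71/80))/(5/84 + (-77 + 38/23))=-4347/2909140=-0.00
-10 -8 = -18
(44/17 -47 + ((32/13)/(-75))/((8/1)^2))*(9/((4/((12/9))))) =-1472267/11050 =-133.24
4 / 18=2 / 9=0.22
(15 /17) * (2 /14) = 15 /119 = 0.13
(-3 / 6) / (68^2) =-1 / 9248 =-0.00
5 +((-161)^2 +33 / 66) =51853 / 2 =25926.50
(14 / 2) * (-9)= -63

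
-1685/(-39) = 1685/39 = 43.21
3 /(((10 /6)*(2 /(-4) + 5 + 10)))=18 /145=0.12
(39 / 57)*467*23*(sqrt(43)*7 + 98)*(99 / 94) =96765669*sqrt(43) / 1786 + 677359683 / 893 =1113804.19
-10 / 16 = -5 / 8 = -0.62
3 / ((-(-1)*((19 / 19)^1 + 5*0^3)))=3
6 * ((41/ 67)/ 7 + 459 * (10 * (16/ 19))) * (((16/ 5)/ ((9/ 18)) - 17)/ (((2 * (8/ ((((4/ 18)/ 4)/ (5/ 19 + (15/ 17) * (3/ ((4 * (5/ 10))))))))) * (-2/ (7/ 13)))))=31034169239/ 214266000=144.84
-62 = -62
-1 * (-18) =18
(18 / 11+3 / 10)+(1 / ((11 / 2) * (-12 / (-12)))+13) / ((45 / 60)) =6439 / 330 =19.51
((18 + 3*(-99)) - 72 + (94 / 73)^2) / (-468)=1861643 / 2493972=0.75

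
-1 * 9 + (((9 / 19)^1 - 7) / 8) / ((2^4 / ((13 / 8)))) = -44179 / 4864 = -9.08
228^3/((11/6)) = 71114112/11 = 6464919.27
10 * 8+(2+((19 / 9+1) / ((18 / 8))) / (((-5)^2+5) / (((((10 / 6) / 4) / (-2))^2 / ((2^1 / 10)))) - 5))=22127302 / 269811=82.01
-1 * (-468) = 468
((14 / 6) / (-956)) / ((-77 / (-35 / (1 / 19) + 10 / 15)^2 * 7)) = 3972049 / 1987524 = 2.00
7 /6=1.17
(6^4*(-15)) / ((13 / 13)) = -19440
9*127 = 1143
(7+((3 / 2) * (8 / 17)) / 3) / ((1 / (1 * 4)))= 492 / 17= 28.94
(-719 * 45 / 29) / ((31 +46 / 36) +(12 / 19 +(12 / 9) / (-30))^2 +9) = -47304627750 / 1764771307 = -26.80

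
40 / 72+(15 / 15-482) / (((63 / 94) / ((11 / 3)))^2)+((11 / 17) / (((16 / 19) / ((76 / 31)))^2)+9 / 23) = -14390.26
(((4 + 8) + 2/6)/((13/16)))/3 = 5.06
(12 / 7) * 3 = 5.14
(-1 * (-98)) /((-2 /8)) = -392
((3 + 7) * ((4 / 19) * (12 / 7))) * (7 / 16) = 30 / 19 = 1.58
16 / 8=2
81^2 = 6561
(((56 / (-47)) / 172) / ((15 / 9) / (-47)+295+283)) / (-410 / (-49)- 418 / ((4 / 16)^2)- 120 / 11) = 11319 / 6318424721099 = 0.00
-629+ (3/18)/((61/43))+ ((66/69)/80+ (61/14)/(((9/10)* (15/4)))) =-6656535481/10606680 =-627.58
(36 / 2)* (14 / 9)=28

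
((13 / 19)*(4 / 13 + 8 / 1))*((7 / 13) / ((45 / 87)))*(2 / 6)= 2436 / 1235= 1.97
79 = 79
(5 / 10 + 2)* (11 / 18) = 55 / 36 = 1.53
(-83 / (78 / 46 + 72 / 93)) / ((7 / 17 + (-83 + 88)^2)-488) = 1006043 / 13848504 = 0.07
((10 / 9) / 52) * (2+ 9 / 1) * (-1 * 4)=-0.94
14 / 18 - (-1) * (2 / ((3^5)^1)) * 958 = 2105 / 243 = 8.66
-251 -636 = -887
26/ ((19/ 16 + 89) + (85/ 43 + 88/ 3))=0.21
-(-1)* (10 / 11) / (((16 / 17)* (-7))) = -85 / 616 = -0.14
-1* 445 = -445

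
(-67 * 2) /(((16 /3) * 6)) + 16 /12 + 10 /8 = -77 /48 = -1.60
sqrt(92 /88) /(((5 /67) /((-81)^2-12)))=438783 * sqrt(506) /110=89728.90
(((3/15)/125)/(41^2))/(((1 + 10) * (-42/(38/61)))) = -19/14804356875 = -0.00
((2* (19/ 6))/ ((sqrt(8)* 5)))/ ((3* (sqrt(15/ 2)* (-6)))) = -19* sqrt(15)/ 8100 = -0.01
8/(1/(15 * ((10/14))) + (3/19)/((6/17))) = 22800/1541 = 14.80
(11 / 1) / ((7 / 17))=187 / 7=26.71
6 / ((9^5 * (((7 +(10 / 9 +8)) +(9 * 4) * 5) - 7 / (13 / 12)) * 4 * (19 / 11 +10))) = 143 / 12520054494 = 0.00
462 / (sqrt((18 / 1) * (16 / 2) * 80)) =77 * sqrt(5) / 40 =4.30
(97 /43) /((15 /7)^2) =4753 /9675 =0.49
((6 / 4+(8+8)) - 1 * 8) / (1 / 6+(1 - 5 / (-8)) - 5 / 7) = 8.82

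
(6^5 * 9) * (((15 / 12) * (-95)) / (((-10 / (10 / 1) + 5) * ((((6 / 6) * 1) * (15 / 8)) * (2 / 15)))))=-8310600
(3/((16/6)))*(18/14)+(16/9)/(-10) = 3197/2520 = 1.27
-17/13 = -1.31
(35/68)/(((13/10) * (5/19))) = 665/442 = 1.50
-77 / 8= -9.62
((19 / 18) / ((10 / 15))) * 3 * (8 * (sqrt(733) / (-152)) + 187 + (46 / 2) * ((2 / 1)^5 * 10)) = 143393 / 4 - sqrt(733) / 4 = 35841.48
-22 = -22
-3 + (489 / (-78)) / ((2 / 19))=-3253 / 52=-62.56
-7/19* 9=-63/19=-3.32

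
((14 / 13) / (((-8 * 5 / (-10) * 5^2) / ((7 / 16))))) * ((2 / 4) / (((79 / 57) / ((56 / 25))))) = 19551 / 5135000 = 0.00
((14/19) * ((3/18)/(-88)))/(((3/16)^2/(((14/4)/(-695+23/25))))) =2450/12239667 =0.00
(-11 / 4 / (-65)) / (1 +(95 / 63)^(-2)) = 19855 / 675688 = 0.03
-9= -9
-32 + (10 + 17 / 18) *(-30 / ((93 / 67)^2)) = -202.41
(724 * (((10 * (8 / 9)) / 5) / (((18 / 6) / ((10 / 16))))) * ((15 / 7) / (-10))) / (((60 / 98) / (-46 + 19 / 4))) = 69685 / 18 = 3871.39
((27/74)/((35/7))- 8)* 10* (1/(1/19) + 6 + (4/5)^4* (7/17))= -784334061/393125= -1995.13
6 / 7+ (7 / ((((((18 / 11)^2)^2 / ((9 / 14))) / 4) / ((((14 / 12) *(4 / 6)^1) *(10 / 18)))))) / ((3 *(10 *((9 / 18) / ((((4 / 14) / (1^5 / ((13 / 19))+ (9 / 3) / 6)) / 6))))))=651816115 / 758897748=0.86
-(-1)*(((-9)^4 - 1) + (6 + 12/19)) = 124766/19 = 6566.63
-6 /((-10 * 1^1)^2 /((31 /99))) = -31 /1650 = -0.02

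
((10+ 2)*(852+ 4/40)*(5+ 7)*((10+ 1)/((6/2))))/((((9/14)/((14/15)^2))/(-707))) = -431025516.68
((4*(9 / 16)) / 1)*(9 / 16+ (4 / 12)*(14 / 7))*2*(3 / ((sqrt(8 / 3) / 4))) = 531*sqrt(6) / 32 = 40.65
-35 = -35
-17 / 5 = -3.40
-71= -71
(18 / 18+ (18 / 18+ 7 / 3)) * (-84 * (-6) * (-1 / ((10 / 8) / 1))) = -8736 / 5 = -1747.20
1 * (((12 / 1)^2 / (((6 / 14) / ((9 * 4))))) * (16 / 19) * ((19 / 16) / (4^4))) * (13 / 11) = 2457 / 44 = 55.84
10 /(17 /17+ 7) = 5 /4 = 1.25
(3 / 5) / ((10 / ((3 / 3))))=3 / 50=0.06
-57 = -57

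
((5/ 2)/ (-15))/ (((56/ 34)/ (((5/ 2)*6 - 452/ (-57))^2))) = -29040233/ 545832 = -53.20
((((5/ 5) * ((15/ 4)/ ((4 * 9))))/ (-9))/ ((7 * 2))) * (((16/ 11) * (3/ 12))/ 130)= -0.00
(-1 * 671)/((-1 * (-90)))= -671/90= -7.46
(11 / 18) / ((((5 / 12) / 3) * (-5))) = -22 / 25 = -0.88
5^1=5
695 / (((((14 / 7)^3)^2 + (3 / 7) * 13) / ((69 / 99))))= 111895 / 16071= 6.96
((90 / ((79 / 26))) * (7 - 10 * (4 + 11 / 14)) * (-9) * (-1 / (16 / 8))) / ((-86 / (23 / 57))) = 25.55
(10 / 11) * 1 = 10 / 11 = 0.91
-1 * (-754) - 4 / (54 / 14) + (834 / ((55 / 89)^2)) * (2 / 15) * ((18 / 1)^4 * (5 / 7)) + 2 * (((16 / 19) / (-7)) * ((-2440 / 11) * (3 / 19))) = 4506412429679222 / 206392725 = 21834163.15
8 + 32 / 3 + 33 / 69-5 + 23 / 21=7361 / 483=15.24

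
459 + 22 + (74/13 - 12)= 474.69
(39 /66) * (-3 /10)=-39 /220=-0.18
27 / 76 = 0.36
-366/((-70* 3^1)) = 61/35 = 1.74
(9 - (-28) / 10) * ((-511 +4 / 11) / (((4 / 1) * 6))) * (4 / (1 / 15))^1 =-331403 / 22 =-15063.77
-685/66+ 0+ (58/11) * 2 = 1/6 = 0.17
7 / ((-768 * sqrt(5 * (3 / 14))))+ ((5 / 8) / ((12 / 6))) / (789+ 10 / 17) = 85 / 214768 - 7 * sqrt(210) / 11520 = -0.01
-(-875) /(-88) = -875 /88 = -9.94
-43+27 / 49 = -2080 / 49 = -42.45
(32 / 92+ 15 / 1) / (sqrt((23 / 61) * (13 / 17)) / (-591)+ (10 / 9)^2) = 152086167 * sqrt(310063) / 9256329576667+ 115072336926900 / 9256329576667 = 12.44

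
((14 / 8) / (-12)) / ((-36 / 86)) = 0.35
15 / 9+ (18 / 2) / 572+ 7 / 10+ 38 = 346481 / 8580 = 40.38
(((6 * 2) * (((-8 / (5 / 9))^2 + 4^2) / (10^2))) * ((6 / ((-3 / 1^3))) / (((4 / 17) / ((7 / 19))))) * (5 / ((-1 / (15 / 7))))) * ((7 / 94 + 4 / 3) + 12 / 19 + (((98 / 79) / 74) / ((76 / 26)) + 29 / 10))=27569795437668 / 6199317625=4447.23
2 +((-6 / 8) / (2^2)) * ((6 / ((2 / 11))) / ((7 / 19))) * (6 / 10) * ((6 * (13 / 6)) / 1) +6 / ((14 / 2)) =-71759 / 560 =-128.14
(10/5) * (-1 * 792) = -1584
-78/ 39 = -2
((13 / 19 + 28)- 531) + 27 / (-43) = -410905 / 817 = -502.94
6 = 6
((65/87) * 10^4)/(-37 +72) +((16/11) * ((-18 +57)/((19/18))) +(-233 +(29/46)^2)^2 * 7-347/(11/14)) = 378553.20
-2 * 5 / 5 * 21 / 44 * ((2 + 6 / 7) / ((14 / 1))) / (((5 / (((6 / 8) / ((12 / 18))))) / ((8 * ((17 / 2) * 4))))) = -918 / 77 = -11.92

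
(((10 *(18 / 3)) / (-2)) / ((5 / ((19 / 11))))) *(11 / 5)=-114 / 5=-22.80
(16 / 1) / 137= 16 / 137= 0.12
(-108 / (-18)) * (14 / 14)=6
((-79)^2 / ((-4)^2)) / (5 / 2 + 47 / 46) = 143543 / 1296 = 110.76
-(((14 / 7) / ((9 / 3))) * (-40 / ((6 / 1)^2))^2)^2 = -40000 / 59049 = -0.68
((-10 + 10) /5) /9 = 0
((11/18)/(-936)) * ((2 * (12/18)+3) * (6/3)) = -11/1944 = -0.01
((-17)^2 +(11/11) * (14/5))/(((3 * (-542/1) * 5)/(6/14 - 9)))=2918/9485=0.31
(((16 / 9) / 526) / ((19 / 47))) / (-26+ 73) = 0.00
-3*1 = -3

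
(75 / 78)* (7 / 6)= 175 / 156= 1.12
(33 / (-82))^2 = 1089 / 6724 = 0.16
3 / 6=1 / 2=0.50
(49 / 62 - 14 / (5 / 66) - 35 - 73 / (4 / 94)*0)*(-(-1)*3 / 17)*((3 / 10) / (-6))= 203679 / 105400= 1.93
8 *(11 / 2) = 44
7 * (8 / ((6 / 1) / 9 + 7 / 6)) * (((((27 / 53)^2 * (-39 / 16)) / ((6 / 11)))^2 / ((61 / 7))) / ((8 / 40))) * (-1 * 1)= -23.57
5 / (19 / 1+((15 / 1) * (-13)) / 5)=-1 / 4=-0.25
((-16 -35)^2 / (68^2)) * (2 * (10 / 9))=5 / 4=1.25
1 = 1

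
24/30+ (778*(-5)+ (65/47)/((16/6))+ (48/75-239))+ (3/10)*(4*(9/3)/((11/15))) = -426228479/103400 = -4122.13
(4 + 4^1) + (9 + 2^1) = 19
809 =809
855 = 855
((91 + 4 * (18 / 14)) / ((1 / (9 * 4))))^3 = 14221738700352 / 343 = 41462795044.76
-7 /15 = -0.47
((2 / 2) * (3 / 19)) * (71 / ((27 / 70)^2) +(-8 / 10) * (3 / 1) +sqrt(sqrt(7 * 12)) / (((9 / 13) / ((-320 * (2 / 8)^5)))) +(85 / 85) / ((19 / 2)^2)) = -65 * sqrt(2) * 21^(1 / 4) / 912 +624816052 / 8333685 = 74.76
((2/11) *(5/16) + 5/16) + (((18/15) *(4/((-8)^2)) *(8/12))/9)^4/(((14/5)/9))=0.37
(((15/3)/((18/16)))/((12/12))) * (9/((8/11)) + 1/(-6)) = 1465/27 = 54.26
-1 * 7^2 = -49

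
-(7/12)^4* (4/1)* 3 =-2401/1728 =-1.39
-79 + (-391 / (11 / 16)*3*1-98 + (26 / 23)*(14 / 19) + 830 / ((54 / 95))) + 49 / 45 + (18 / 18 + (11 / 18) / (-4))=-2181636643 / 5191560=-420.23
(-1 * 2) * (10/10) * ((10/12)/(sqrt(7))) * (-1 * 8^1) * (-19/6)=-15.96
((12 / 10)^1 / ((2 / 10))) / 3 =2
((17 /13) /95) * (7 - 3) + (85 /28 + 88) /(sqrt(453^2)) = 4010527 /15664740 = 0.26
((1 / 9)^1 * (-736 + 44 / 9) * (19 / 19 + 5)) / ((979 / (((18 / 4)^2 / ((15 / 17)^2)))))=-190162 / 14685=-12.95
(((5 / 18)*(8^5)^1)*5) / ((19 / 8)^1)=3276800 / 171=19162.57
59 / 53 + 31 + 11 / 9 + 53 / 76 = 1233757 / 36252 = 34.03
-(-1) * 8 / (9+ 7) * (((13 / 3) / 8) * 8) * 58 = 377 / 3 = 125.67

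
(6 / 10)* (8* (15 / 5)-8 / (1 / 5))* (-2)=96 / 5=19.20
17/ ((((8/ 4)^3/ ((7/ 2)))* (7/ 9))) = 9.56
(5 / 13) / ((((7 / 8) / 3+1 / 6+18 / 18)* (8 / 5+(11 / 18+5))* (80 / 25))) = 0.01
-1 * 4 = -4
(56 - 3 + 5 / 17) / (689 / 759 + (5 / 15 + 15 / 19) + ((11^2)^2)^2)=0.00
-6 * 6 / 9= -4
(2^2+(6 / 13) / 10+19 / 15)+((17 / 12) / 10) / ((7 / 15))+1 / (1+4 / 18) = 6.43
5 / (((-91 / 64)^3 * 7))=-1310720 / 5274997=-0.25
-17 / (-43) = 17 / 43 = 0.40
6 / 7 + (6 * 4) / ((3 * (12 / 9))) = 48 / 7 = 6.86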